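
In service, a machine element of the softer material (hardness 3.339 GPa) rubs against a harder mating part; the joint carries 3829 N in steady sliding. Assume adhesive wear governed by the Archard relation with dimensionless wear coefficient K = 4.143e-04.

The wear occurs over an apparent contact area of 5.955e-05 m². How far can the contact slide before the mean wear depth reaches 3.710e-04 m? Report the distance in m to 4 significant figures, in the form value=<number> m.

value=46.50 m

Printed values are rounded; every step keeps exact precision. Rounded once at the end, at four significant digits.
Hardness H = 3.339 GPa = 3.339e+09 Pa.
In SI base units, W = 3829 N, H = 3.339e+09 Pa, K = 4.143e-04.
Allowed volume V_lim = h_lim·A = 3.710e-04 · 5.955e-05 = 2.209e-08 m³.
So the life L = V_lim·H/(K·W) = 2.209e-08 · 3.339e+09 / (4.143e-04 · 3829) = 46.50 m.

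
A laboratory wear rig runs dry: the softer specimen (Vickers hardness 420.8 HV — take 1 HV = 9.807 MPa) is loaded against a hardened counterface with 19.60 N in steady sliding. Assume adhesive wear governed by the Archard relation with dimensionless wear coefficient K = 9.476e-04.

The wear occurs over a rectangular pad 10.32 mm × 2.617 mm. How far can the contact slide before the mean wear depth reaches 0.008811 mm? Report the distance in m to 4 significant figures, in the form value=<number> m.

value=52.87 m

Intermediate values appear rounded — all working math keeps full float precision, and one final rounding: four significant digits.
Convert: Hardness H = 420.8 HV × 9.807 MPa/HV = 4127 MPa = 4.127e+09 Pa.
Convert: Pad sides 10.32 mm × 2.617 mm = 0.01032 m × 0.002617 m. Contact area A = 0.01032 m × 0.002617 m = 2.701e-05 m².
Convert: Depth limit h_lim = 0.008811 mm = 8.811e-06 m.
Restated in SI base units: W = 19.60 N, H = 4.127e+09 Pa, K = 9.476e-04.
Limit volume V_lim = h_lim·A = 8.811e-06 · 2.701e-05 = 2.380e-10 m³.
Inverting, life L = V_lim·H/(K·W) = 2.380e-10 · 4.127e+09 / (9.476e-04 · 19.60) = 52.87 m.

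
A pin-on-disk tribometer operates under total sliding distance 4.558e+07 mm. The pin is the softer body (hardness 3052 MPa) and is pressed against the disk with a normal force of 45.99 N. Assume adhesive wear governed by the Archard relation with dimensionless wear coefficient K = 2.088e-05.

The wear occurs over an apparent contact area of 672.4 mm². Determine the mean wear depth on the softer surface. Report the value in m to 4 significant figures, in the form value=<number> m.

value=2.133e-05 m

The computation carries exact precision. Displayed values are rounded. Rounded once at the end, at 4 significant figures.
Convert: Total distance L = 4.558e+07 mm = 4.558e+04 m.
Convert: Hardness H = 3052 MPa = 3.052e+09 Pa.
Convert: Contact area A = 672.4 mm² = 6.724e-04 m².
Expressed in SI base units: W = 45.99 N, H = 3.052e+09 Pa, K = 2.088e-05.
By Archard's law, V = K·W·L/H = 2.088e-05 · 45.99 · 4.558e+04 / 3.052e+09 = 1.434e-08 m³.
Mean depth h = V/A = 1.434e-08 / 6.724e-04 = 2.133e-05 m.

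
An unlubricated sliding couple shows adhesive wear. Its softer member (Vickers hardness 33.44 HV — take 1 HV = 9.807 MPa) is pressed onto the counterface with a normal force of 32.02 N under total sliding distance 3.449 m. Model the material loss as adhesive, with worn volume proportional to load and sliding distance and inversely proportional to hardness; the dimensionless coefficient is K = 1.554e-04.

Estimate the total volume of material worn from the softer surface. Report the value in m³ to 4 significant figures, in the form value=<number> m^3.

All working math maintains full precision — displayed values are rounded; a single final rounding, at 4 significant figures.
Hardness H = 33.44 HV × 9.807 MPa/HV = 327.9 MPa = 3.279e+08 Pa.
SI base units throughout: W = 32.02 N, H = 3.279e+08 Pa, K = 1.554e-04.
Worn volume V = K·W·L/H = 1.554e-04 · 32.02 · 3.449 / 3.279e+08 = 5.233e-11 m³.

value=5.233e-11 m^3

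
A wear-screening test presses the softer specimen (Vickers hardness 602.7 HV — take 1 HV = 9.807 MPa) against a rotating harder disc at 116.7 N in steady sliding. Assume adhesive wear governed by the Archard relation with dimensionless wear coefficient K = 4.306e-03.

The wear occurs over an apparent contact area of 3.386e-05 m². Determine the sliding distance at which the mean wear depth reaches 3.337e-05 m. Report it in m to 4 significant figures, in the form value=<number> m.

All arithmetic maintains full precision. Intermediate values appear rounded, and a lone final rounding: 4 significant figures.
Hardness H = 602.7 HV × 9.807 MPa/HV = 5911 MPa = 5.911e+09 Pa.
In SI base units: W = 116.7 N, H = 5.911e+09 Pa, K = 4.306e-03.
At the depth limit, V_lim = h_lim·A = 3.337e-05 · 3.386e-05 = 1.130e-09 m³.
Life L = V_lim·H/(K·W) = 1.130e-09 · 5.911e+09 / (4.306e-03 · 116.7) = 13.29 m.

value=13.29 m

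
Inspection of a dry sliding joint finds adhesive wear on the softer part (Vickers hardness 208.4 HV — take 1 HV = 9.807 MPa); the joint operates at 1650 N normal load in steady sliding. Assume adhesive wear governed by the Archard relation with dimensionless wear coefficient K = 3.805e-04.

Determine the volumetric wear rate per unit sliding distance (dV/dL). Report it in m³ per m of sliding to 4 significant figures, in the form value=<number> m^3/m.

All arithmetic maintains exact precision — the intermediates are displayed rounded; one last rounding, at 4 significant digits.
Hardness H = 208.4 HV × 9.807 MPa/HV = 2044 MPa = 2.044e+09 Pa.
Expressed in SI base units: W = 1650 N, H = 2.044e+09 Pa, K = 3.805e-04.
Wear rate dV/dL = K·W/H (no L dependence): 3.805e-04 · 1650 / 2.044e+09 = 3.072e-10 m³/m.

value=3.072e-10 m^3/m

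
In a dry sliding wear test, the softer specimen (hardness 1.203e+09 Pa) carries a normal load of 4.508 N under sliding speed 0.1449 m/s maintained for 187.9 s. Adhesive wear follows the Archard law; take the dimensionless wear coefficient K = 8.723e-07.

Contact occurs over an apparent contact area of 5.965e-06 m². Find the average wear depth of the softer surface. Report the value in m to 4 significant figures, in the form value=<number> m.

value=1.492e-08 m

All working math maintains full float precision, and intermediates are shown rounded; rounded just once to four significant digits.
Distance L = v·t = 0.1449 m/s × 187.9 s = 27.23 m.
Restated in SI base units: W = 4.508 N, H = 1.203e+09 Pa, K = 8.723e-07.
Apply Archard: V = K·W·L/H = 8.723e-07 · 4.508 · 27.23 / 1.203e+09 = 8.900e-14 m³.
Depth h = V/A = 8.900e-14 / 5.965e-06 = 1.492e-08 m.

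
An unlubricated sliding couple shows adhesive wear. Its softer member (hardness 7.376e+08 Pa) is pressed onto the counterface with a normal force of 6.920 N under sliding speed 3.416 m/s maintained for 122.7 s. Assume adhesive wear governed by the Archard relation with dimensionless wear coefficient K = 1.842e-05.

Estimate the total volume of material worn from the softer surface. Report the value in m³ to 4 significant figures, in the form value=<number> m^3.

All arithmetic maintains full float precision, and intermediates are shown rounded. Rounded once at the end, at four significant figures.
Convert: Path length L = v·t = 3.416 m/s × 122.7 s = 419.1 m.
Working in SI base units: W = 6.920 N, H = 7.376e+08 Pa, K = 1.842e-05.
By Archard's law, V = K·W·L/H = 1.842e-05 · 6.920 · 419.1 / 7.376e+08 = 7.243e-11 m³.

value=7.243e-11 m^3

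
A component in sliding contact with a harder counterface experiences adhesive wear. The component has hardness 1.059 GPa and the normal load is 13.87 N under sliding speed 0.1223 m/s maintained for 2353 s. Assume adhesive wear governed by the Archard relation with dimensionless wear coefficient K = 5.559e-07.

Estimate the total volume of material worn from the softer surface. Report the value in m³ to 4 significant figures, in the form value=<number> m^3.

value=2.095e-12 m^3

The algebra carries exact precision, and intermediate values are printed rounded — a lone final rounding, at 4 significant digits.
Convert: Path length L = v·t = 0.1223 m/s × 2353 s = 287.8 m.
Convert: Hardness H = 1.059 GPa = 1.059e+09 Pa.
Collected in SI base units: W = 13.87 N, H = 1.059e+09 Pa, K = 5.559e-07.
Archard volume V = K·W·L/H = 5.559e-07 · 13.87 · 287.8 / 1.059e+09 = 2.095e-12 m³.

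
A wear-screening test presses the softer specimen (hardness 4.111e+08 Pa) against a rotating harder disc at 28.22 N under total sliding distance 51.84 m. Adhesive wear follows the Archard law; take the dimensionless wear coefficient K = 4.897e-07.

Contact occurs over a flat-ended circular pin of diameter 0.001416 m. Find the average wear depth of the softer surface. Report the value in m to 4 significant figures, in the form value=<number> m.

Each operation holds full precision. Displayed values are rounded — one last rounding to 4 significant digits.
Contact area A = π·d²/4 = π·(0.001416 m)²/4 = 1.575e-06 m².
Collected in SI base units: W = 28.22 N, H = 4.111e+08 Pa, K = 4.897e-07.
Wear volume V = K·W·L/H = 4.897e-07 · 28.22 · 51.84 / 4.111e+08 = 1.743e-12 m³.
Mean wear depth h = V/A = 1.743e-12 / 1.575e-06 = 1.107e-06 m.

value=1.107e-06 m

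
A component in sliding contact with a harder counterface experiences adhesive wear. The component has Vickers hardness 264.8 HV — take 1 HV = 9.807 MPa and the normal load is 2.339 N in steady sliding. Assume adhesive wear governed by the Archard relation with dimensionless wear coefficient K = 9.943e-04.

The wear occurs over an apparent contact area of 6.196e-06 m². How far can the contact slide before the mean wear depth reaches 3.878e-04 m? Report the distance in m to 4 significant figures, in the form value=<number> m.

value=2683 m

All arithmetic carries full precision; the intermediates appear rounded. Rounded just once, at 4 significant figures.
Convert: Hardness H = 264.8 HV × 9.807 MPa/HV = 2597 MPa = 2.597e+09 Pa.
Restated in SI base units: W = 2.339 N, H = 2.597e+09 Pa, K = 9.943e-04.
Wearable volume V_lim = h_lim·A = 3.878e-04 · 6.196e-06 = 2.403e-09 m³.
Inverting, life L = V_lim·H/(K·W) = 2.403e-09 · 2.597e+09 / (9.943e-04 · 2.339) = 2683 m.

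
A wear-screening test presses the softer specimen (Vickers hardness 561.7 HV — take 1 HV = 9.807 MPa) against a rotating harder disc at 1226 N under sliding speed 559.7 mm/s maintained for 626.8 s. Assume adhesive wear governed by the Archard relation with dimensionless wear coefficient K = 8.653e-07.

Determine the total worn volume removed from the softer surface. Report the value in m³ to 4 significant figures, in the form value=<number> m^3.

Quoted intermediates are rounded — the algebra holds full float precision — a single final rounding to four significant figures.
Convert: Sliding speed v = 559.7 mm/s = 0.5597 m/s. Distance L = v·t = 0.5597 m/s × 626.8 s = 350.8 m.
Convert: Hardness H = 561.7 HV × 9.807 MPa/HV = 5509 MPa = 5.509e+09 Pa.
Working in SI base units: W = 1226 N, H = 5.509e+09 Pa, K = 8.653e-07.
Archard relation: V = K·W·L/H = 8.653e-07 · 1226 · 350.8 / 5.509e+09 = 6.756e-11 m³.

value=6.756e-11 m^3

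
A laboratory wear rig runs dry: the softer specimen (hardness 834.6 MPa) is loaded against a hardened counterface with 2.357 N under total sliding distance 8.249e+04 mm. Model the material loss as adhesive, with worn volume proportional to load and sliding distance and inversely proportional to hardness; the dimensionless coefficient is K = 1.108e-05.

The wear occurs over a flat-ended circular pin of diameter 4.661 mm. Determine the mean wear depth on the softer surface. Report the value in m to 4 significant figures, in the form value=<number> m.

value=1.513e-07 m

Each operation maintains exact precision — intermediates appear rounded. Rounded once at the end: four significant figures.
Convert: Distance L = 8.249e+04 mm = 82.49 m.
Convert: Hardness H = 834.6 MPa = 8.346e+08 Pa.
Convert: Pin diameter d = 4.661 mm = 0.004661 m. Contact area A = π·d²/4 = π·(0.004661 m)²/4 = 1.706e-05 m².
Working in SI base units: W = 2.357 N, H = 8.346e+08 Pa, K = 1.108e-05.
Volume removed: V = K·W·L/H = 1.108e-05 · 2.357 · 82.49 / 8.346e+08 = 2.581e-12 m³.
Mean wear depth h = V/A = 2.581e-12 / 1.706e-05 = 1.513e-07 m.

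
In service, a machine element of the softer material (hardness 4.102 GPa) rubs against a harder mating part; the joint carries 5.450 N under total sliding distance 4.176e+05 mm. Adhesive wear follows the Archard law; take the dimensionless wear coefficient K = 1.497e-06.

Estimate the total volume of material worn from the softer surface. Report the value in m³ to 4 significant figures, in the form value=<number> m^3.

The intermediates are printed rounded — each operation holds exact precision — a lone final rounding: 4 significant digits.
Convert: Total distance L = 4.176e+05 mm = 417.6 m.
Convert: Hardness H = 4.102 GPa = 4.102e+09 Pa.
Working in SI base units: W = 5.450 N, H = 4.102e+09 Pa, K = 1.497e-06.
The Archard volume V = K·W·L/H = 1.497e-06 · 5.450 · 417.6 / 4.102e+09 = 8.306e-13 m³.

value=8.306e-13 m^3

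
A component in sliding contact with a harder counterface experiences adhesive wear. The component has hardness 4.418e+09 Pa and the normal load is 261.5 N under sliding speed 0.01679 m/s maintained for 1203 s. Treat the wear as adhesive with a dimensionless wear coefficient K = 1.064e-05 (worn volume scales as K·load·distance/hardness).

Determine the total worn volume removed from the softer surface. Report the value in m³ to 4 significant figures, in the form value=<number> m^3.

value=1.272e-11 m^3

Shown intermediates are rounded. The computation runs at exact precision. Rounded just once, at four significant figures.
Convert: The distance L = v·t = 0.01679 m/s × 1203 s = 20.20 m.
Collected in SI base units: W = 261.5 N, H = 4.418e+09 Pa, K = 1.064e-05.
Archard volume V = K·W·L/H = 1.064e-05 · 261.5 · 20.20 / 4.418e+09 = 1.272e-11 m³.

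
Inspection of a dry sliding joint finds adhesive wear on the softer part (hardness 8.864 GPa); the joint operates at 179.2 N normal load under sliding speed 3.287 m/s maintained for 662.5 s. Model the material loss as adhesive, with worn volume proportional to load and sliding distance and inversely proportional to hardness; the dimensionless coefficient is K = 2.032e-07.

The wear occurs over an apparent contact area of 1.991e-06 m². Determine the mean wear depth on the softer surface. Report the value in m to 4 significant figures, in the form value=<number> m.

Each operation keeps full float precision, and the intermediates are printed rounded; one last rounding, at 4 significant digits.
Distance L = v·t = 3.287 m/s × 662.5 s = 2178 m.
Hardness H = 8.864 GPa = 8.864e+09 Pa.
In SI base units, W = 179.2 N, H = 8.864e+09 Pa, K = 2.032e-07.
Wear volume V = K·W·L/H = 2.032e-07 · 179.2 · 2178 / 8.864e+09 = 8.946e-12 m³.
Average depth h = V/A = 8.946e-12 / 1.991e-06 = 4.493e-06 m.

value=4.493e-06 m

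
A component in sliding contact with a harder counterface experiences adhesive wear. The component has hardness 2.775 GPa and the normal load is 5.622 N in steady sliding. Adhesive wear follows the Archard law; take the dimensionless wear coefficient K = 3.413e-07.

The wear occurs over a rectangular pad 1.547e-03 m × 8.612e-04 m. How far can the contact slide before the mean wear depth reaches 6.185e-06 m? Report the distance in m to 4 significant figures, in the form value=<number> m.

Every step carries full precision. Quoted intermediates are rounded; rounded just once to four significant figures.
Convert: Hardness H = 2.775 GPa = 2.775e+09 Pa.
Convert: Contact area A = 1.547e-03 m × 8.612e-04 m = 1.332e-06 m².
As SI base values: W = 5.622 N, H = 2.775e+09 Pa, K = 3.413e-07.
Volume at the limit: V_lim = h_lim·A = 6.185e-06 · 1.332e-06 = 8.240e-12 m³.
Life L = V_lim·H/(K·W) = 8.240e-12 · 2.775e+09 / (3.413e-07 · 5.622) = 1.192e+04 m.

value=1.192e+04 m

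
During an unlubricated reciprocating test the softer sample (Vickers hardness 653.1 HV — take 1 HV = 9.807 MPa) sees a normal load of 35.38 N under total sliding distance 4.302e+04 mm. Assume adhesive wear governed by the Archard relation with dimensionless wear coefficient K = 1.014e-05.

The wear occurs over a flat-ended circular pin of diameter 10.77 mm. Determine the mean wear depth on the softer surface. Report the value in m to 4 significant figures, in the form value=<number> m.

value=2.645e-08 m

The computation holds exact precision — the intermediates appear rounded. Rounded just once: 4 significant digits.
Convert: Distance L = 4.302e+04 mm = 43.02 m.
Convert: Hardness H = 653.1 HV × 9.807 MPa/HV = 6405 MPa = 6.405e+09 Pa.
Convert: Pin diameter d = 10.77 mm = 0.01077 m. Contact area A = π·d²/4 = π·(0.01077 m)²/4 = 9.110e-05 m².
Working in SI base units: W = 35.38 N, H = 6.405e+09 Pa, K = 1.014e-05.
Archard relation: V = K·W·L/H = 1.014e-05 · 35.38 · 43.02 / 6.405e+09 = 2.410e-12 m³.
Depth h = V/A = 2.410e-12 / 9.110e-05 = 2.645e-08 m.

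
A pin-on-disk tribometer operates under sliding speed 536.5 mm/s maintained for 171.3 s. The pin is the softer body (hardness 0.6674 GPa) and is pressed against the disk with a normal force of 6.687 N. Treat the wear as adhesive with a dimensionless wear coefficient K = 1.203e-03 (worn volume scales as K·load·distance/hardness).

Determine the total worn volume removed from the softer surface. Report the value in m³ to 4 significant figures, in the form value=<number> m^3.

value=1.108e-09 m^3

Each operation carries full precision. The intermediates are printed rounded. Rounded once at the end: four significant figures.
Sliding speed v = 536.5 mm/s = 0.5365 m/s. Sliding distance L = v·t = 0.5365 m/s × 171.3 s = 91.90 m.
Hardness H = 0.6674 GPa = 6.674e+08 Pa.
Working in SI base units: W = 6.687 N, H = 6.674e+08 Pa, K = 1.203e-03.
Wear volume V = K·W·L/H = 1.203e-03 · 6.687 · 91.90 / 6.674e+08 = 1.108e-09 m³.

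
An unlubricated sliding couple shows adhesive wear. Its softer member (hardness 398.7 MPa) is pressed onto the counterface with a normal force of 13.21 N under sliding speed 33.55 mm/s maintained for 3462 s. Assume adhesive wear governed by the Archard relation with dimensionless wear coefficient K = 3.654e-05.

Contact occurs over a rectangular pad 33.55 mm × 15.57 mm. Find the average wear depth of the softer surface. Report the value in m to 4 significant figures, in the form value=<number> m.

value=2.692e-07 m

The algebra keeps full precision. Intermediates are shown rounded; rounded just once: four significant figures.
Sliding speed v = 33.55 mm/s = 0.03355 m/s. Total distance L = v·t = 0.03355 m/s × 3462 s = 116.2 m.
Hardness H = 398.7 MPa = 3.987e+08 Pa.
Pad sides 33.55 mm × 15.57 mm = 0.03355 m × 0.01557 m. Contact area A = 0.03355 m × 0.01557 m = 5.224e-04 m².
In SI base units, W = 13.21 N, H = 3.987e+08 Pa, K = 3.654e-05.
Wear volume V = K·W·L/H = 3.654e-05 · 13.21 · 116.2 / 3.987e+08 = 1.406e-10 m³.
Mean depth h = V/A = 1.406e-10 / 5.224e-04 = 2.692e-07 m.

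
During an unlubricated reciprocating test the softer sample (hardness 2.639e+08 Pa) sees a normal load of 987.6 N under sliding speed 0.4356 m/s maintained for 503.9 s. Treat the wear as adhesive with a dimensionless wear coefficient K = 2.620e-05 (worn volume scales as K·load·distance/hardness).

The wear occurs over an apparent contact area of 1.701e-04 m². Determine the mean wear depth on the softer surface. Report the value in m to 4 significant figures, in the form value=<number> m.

value=1.265e-04 m

Intermediates are printed rounded; every step carries full precision. Rounded just once to four significant figures.
Distance L = v·t = 0.4356 m/s × 503.9 s = 219.5 m.
Working in SI base units: W = 987.6 N, H = 2.639e+08 Pa, K = 2.620e-05.
Wear volume V = K·W·L/H = 2.620e-05 · 987.6 · 219.5 / 2.639e+08 = 2.152e-08 m³.
Depth of wear h = V/A = 2.152e-08 / 1.701e-04 = 1.265e-04 m.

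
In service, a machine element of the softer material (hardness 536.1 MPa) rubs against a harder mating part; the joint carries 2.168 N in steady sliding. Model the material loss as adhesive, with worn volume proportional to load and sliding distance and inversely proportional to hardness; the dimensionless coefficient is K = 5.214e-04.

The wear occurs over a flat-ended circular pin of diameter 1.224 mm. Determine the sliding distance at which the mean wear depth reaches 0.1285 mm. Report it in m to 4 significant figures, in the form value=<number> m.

value=71.71 m

The computation keeps full float precision — the intermediates are displayed rounded; rounded just once, at 4 significant figures.
Convert: Hardness H = 536.1 MPa = 5.361e+08 Pa.
Convert: Pin diameter d = 1.224 mm = 0.001224 m. Contact area A = π·d²/4 = π·(0.001224 m)²/4 = 1.177e-06 m².
Convert: Depth limit h_lim = 0.1285 mm = 1.285e-04 m.
In SI base units, W = 2.168 N, H = 5.361e+08 Pa, K = 5.214e-04.
Volume at the limit: V_lim = h_lim·A = 1.285e-04 · 1.177e-06 = 1.512e-10 m³.
Sliding life L = V_lim·H/(K·W) = 1.512e-10 · 5.361e+08 / (5.214e-04 · 2.168) = 71.71 m.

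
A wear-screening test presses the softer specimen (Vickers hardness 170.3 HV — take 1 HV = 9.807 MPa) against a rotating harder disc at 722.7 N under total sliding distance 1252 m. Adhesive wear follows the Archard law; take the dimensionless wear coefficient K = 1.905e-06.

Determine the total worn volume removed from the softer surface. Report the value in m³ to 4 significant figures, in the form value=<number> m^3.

value=1.032e-09 m^3

The intermediates are shown rounded; the algebra maintains full float precision. Rounded just once to four significant figures.
Convert: Hardness H = 170.3 HV × 9.807 MPa/HV = 1670 MPa = 1.670e+09 Pa.
Restated in SI base units: W = 722.7 N, H = 1.670e+09 Pa, K = 1.905e-06.
By Archard's law, V = K·W·L/H = 1.905e-06 · 722.7 · 1252 / 1.670e+09 = 1.032e-09 m³.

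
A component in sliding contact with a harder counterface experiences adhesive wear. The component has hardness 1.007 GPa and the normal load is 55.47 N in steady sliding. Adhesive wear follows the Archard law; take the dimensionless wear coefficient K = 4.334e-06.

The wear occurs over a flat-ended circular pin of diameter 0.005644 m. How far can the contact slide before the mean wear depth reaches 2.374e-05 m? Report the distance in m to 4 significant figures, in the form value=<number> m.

value=2488 m

All working math maintains full float precision; the intermediates are printed rounded. Rounded once at the end to 4 significant figures.
Convert: Hardness H = 1.007 GPa = 1.007e+09 Pa.
Convert: Contact area A = π·d²/4 = π·(0.005644 m)²/4 = 2.502e-05 m².
Restated in SI base units: W = 55.47 N, H = 1.007e+09 Pa, K = 4.334e-06.
Permissible volume V_lim = h_lim·A = 2.374e-05 · 2.502e-05 = 5.939e-10 m³.
Thus life L = V_lim·H/(K·W) = 5.939e-10 · 1.007e+09 / (4.334e-06 · 55.47) = 2488 m.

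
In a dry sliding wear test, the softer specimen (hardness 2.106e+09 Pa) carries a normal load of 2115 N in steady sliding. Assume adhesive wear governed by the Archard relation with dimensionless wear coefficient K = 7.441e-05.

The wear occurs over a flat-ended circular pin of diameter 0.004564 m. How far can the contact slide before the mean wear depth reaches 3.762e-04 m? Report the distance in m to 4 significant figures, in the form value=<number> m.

The algebra keeps exact precision, and the intermediates are shown rounded. Rounded once at the end, at 4 significant digits.
Convert: Contact area A = π·d²/4 = π·(0.004564 m)²/4 = 1.636e-05 m².
Expressed in SI base units: W = 2115 N, H = 2.106e+09 Pa, K = 7.441e-05.
Permissible volume V_lim = h_lim·A = 3.762e-04 · 1.636e-05 = 6.155e-09 m³.
Inverting, life L = V_lim·H/(K·W) = 6.155e-09 · 2.106e+09 / (7.441e-05 · 2115) = 82.36 m.

value=82.36 m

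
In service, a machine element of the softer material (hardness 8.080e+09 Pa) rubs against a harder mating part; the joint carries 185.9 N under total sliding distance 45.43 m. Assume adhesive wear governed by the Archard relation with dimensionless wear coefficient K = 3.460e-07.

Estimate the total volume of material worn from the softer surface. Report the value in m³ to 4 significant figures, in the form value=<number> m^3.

The intermediates are shown rounded; all working math holds full float precision — a single final rounding: four significant figures.
SI base units throughout: W = 185.9 N, H = 8.080e+09 Pa, K = 3.460e-07.
Apply Archard: V = K·W·L/H = 3.460e-07 · 185.9 · 45.43 / 8.080e+09 = 3.616e-13 m³.

value=3.616e-13 m^3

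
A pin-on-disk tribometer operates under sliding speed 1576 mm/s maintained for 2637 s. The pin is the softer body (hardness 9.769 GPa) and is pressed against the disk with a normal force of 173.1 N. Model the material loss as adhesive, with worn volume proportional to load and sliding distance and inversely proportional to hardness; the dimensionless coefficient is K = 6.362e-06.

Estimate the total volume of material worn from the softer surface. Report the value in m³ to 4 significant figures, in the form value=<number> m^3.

value=4.685e-10 m^3

The intermediates are printed rounded. Every step keeps full precision — a single final rounding: four significant digits.
Convert: Sliding speed v = 1576 mm/s = 1.576 m/s. Path length L = v·t = 1.576 m/s × 2637 s = 4156 m.
Convert: Hardness H = 9.769 GPa = 9.769e+09 Pa.
As SI base values: W = 173.1 N, H = 9.769e+09 Pa, K = 6.362e-06.
Wear volume V = K·W·L/H = 6.362e-06 · 173.1 · 4156 / 9.769e+09 = 4.685e-10 m³.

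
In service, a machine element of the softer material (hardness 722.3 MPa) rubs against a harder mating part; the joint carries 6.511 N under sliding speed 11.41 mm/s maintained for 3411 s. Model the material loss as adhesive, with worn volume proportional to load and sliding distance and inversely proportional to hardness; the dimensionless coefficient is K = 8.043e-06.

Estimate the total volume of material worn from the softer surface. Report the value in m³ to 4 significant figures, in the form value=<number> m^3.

value=2.822e-12 m^3

Every step carries exact precision. The intermediates are printed rounded; one last rounding: 4 significant digits.
Sliding speed v = 11.41 mm/s = 0.01141 m/s. Total distance L = v·t = 0.01141 m/s × 3411 s = 38.92 m.
Hardness H = 722.3 MPa = 7.223e+08 Pa.
Restated in SI base units: W = 6.511 N, H = 7.223e+08 Pa, K = 8.043e-06.
Archard relation: V = K·W·L/H = 8.043e-06 · 6.511 · 38.92 / 7.223e+08 = 2.822e-12 m³.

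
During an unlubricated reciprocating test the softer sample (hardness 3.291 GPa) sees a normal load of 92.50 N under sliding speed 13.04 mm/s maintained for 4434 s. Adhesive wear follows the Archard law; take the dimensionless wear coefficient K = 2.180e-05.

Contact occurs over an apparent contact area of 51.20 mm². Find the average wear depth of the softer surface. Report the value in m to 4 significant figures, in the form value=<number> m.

All working math holds full precision, and displayed values are rounded — a single final rounding to four significant figures.
Sliding speed v = 13.04 mm/s = 0.01304 m/s. Distance L = v·t = 0.01304 m/s × 4434 s = 57.82 m.
Hardness H = 3.291 GPa = 3.291e+09 Pa.
Contact area A = 51.20 mm² = 5.120e-05 m².
Working in SI base units: W = 92.50 N, H = 3.291e+09 Pa, K = 2.180e-05.
Worn volume V = K·W·L/H = 2.180e-05 · 92.50 · 57.82 / 3.291e+09 = 3.543e-11 m³.
Mean depth h = V/A = 3.543e-11 / 5.120e-05 = 6.919e-07 m.

value=6.919e-07 m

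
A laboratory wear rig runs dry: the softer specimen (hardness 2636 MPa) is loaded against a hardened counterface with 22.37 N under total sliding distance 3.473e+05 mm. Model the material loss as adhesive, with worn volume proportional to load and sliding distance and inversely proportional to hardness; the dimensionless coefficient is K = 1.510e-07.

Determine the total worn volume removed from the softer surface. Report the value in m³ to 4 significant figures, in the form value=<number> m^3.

Intermediate values appear rounded. The algebra holds full precision. Rounded once at the end, at 4 significant figures.
Distance L = 3.473e+05 mm = 347.3 m.
Hardness H = 2636 MPa = 2.636e+09 Pa.
Working in SI base units: W = 22.37 N, H = 2.636e+09 Pa, K = 1.510e-07.
Archard relation: V = K·W·L/H = 1.510e-07 · 22.37 · 347.3 / 2.636e+09 = 4.450e-13 m³.

value=4.450e-13 m^3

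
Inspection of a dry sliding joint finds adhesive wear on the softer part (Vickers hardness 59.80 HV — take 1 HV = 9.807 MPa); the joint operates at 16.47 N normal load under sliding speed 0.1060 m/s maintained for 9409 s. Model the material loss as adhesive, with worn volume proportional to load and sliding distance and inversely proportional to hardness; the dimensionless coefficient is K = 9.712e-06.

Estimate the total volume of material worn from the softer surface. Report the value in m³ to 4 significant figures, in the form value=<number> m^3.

value=2.720e-10 m^3

Intermediates are shown rounded; the algebra maintains exact precision. Rounded just once, at four significant digits.
Total distance L = v·t = 0.1060 m/s × 9409 s = 997.4 m.
Hardness H = 59.80 HV × 9.807 MPa/HV = 586.5 MPa = 5.865e+08 Pa.
SI base units throughout: W = 16.47 N, H = 5.865e+08 Pa, K = 9.712e-06.
Wear volume V = K·W·L/H = 9.712e-06 · 16.47 · 997.4 / 5.865e+08 = 2.720e-10 m³.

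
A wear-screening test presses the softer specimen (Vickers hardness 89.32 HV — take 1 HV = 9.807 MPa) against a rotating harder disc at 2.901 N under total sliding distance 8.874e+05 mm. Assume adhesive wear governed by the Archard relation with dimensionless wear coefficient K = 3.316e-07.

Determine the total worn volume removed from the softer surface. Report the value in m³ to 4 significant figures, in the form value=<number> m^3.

value=9.745e-13 m^3

Intermediate values appear rounded. All arithmetic holds full float precision, and one last rounding, at 4 significant digits.
Convert: Sliding distance L = 8.874e+05 mm = 887.4 m.
Convert: Hardness H = 89.32 HV × 9.807 MPa/HV = 876.0 MPa = 8.760e+08 Pa.
Working in SI base units: W = 2.901 N, H = 8.760e+08 Pa, K = 3.316e-07.
Wear volume V = K·W·L/H = 3.316e-07 · 2.901 · 887.4 / 8.760e+08 = 9.745e-13 m³.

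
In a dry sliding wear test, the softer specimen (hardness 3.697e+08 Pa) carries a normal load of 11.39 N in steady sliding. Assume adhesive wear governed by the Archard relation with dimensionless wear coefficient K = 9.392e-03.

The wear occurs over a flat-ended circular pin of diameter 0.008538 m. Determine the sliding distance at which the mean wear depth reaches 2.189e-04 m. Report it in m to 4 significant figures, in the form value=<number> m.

value=43.31 m

Intermediates are shown rounded; all arithmetic carries full precision; a lone final rounding, at 4 significant digits.
Contact area A = π·d²/4 = π·(0.008538 m)²/4 = 5.725e-05 m².
Collected in SI base units: W = 11.39 N, H = 3.697e+08 Pa, K = 9.392e-03.
Limit volume V_lim = h_lim·A = 2.189e-04 · 5.725e-05 = 1.253e-08 m³.
Thus life L = V_lim·H/(K·W) = 1.253e-08 · 3.697e+08 / (9.392e-03 · 11.39) = 43.31 m.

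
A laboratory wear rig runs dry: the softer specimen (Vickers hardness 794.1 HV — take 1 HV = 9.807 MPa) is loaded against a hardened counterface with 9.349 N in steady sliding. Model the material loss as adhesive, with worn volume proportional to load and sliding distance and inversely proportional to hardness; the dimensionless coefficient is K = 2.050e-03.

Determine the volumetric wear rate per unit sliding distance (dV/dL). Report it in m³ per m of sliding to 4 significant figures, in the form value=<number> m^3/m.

Intermediate values appear rounded; every step maintains full precision, and a lone final rounding to four significant figures.
Hardness H = 794.1 HV × 9.807 MPa/HV = 7788 MPa = 7.788e+09 Pa.
Restated in SI base units: W = 9.349 N, H = 7.788e+09 Pa, K = 2.050e-03.
Rate of wear dV/dL = K·W/H, so: 2.050e-03 · 9.349 / 7.788e+09 = 2.461e-12 m³/m.

value=2.461e-12 m^3/m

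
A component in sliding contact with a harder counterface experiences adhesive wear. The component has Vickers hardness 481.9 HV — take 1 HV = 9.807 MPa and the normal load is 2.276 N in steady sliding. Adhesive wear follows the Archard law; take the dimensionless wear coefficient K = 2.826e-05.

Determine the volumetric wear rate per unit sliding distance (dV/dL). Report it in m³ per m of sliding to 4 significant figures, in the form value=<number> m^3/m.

value=1.361e-14 m^3/m

Every step runs at exact precision; the intermediates are printed rounded. Rounded once at the end, at four significant figures.
Convert: Hardness H = 481.9 HV × 9.807 MPa/HV = 4726 MPa = 4.726e+09 Pa.
Working in SI base units: W = 2.276 N, H = 4.726e+09 Pa, K = 2.826e-05.
Volumetric rate dV/dL = K·W/H: 2.826e-05 · 2.276 / 4.726e+09 = 1.361e-14 m³/m.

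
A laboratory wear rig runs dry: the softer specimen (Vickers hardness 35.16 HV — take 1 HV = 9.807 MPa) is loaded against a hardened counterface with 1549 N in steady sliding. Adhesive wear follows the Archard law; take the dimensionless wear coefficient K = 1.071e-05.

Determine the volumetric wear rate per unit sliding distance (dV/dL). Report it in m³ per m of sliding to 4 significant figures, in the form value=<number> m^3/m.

Intermediate values are printed rounded — the algebra holds exact precision. Rounded once at the end: 4 significant figures.
Hardness H = 35.16 HV × 9.807 MPa/HV = 344.8 MPa = 3.448e+08 Pa.
Expressed in SI base units: W = 1549 N, H = 3.448e+08 Pa, K = 1.071e-05.
Volumetric rate dV/dL = K·W/H, so: 1.071e-05 · 1549 / 3.448e+08 = 4.811e-11 m³/m.

value=4.811e-11 m^3/m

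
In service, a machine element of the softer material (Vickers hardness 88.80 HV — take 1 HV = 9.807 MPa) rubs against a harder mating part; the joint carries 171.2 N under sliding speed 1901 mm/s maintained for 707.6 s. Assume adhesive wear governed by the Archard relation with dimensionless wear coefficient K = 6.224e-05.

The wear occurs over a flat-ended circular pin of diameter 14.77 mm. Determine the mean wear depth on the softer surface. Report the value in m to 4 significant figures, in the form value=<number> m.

Displayed values are rounded; all working math maintains exact precision — a lone final rounding to four significant digits.
Convert: Sliding speed v = 1901 mm/s = 1.901 m/s. The distance L = v·t = 1.901 m/s × 707.6 s = 1345 m.
Convert: Hardness H = 88.80 HV × 9.807 MPa/HV = 870.9 MPa = 8.709e+08 Pa.
Convert: Pin diameter d = 14.77 mm = 0.01477 m. Contact area A = π·d²/4 = π·(0.01477 m)²/4 = 1.713e-04 m².
In SI base units: W = 171.2 N, H = 8.709e+08 Pa, K = 6.224e-05.
By Archard's law, V = K·W·L/H = 6.224e-05 · 171.2 · 1345 / 8.709e+08 = 1.646e-08 m³.
Mean wear depth h = V/A = 1.646e-08 / 1.713e-04 = 9.606e-05 m.

value=9.606e-05 m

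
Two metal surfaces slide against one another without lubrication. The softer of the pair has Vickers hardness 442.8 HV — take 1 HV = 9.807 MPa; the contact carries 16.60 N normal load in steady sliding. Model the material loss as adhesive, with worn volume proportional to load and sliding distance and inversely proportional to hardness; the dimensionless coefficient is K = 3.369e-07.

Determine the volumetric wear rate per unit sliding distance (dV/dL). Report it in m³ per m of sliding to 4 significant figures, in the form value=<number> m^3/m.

Each operation maintains full precision — printed values are rounded. Rounded once at the end to four significant digits.
Hardness H = 442.8 HV × 9.807 MPa/HV = 4343 MPa = 4.343e+09 Pa.
Expressed in SI base units: W = 16.60 N, H = 4.343e+09 Pa, K = 3.369e-07.
Wear rate dV/dL = K·W/H, so: 3.369e-07 · 16.60 / 4.343e+09 = 1.288e-15 m³/m.

value=1.288e-15 m^3/m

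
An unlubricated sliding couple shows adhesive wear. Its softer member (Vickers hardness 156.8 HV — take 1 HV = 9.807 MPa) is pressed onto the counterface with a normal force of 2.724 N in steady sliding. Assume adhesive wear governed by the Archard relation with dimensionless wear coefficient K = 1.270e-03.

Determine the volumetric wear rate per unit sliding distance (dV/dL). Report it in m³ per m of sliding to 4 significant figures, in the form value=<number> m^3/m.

The computation holds full float precision, and intermediates appear rounded; rounded once at the end to four significant digits.
Convert: Hardness H = 156.8 HV × 9.807 MPa/HV = 1538 MPa = 1.538e+09 Pa.
As SI base values: W = 2.724 N, H = 1.538e+09 Pa, K = 1.270e-03.
The wear rate dV/dL = K·W/H, so: 1.270e-03 · 2.724 / 1.538e+09 = 2.250e-12 m³/m.

value=2.250e-12 m^3/m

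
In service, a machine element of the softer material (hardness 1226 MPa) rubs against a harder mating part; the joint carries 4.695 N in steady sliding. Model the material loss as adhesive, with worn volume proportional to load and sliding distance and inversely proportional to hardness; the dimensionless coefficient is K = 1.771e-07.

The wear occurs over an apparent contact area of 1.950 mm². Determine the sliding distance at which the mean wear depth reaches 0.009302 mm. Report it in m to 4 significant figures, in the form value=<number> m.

All arithmetic holds full float precision. The intermediates appear rounded. Rounded once at the end: 4 significant digits.
Convert: Hardness H = 1226 MPa = 1.226e+09 Pa.
Convert: Contact area A = 1.950 mm² = 1.950e-06 m².
Convert: Depth limit h_lim = 0.009302 mm = 9.302e-06 m.
Working in SI base units: W = 4.695 N, H = 1.226e+09 Pa, K = 1.771e-07.
Wearable volume V_lim = h_lim·A = 9.302e-06 · 1.950e-06 = 1.814e-11 m³.
So the life L = V_lim·H/(K·W) = 1.814e-11 · 1.226e+09 / (1.771e-07 · 4.695) = 2.675e+04 m.

value=2.675e+04 m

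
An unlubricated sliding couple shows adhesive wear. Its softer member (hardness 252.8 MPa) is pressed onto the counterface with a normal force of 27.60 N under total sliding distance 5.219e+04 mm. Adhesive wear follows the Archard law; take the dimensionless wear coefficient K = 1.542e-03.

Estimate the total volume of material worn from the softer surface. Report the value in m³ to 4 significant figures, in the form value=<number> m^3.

The intermediates are printed rounded — all arithmetic holds full precision, and a lone final rounding: 4 significant figures.
Convert: Distance L = 5.219e+04 mm = 52.19 m.
Convert: Hardness H = 252.8 MPa = 2.528e+08 Pa.
Expressed in SI base units: W = 27.60 N, H = 2.528e+08 Pa, K = 1.542e-03.
Archard relation: V = K·W·L/H = 1.542e-03 · 27.60 · 52.19 / 2.528e+08 = 8.786e-09 m³.

value=8.786e-09 m^3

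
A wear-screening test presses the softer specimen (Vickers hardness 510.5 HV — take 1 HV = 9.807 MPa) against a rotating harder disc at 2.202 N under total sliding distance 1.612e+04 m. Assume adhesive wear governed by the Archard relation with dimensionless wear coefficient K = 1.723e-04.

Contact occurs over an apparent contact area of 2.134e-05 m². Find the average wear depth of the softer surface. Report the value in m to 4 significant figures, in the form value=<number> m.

Shown intermediates are rounded — every step holds full precision. Rounded once at the end, at 4 significant figures.
Hardness H = 510.5 HV × 9.807 MPa/HV = 5006 MPa = 5.006e+09 Pa.
Collected in SI base units: W = 2.202 N, H = 5.006e+09 Pa, K = 1.723e-04.
Archard volume V = K·W·L/H = 1.723e-04 · 2.202 · 1.612e+04 / 5.006e+09 = 1.222e-09 m³.
Wear depth h = V/A = 1.222e-09 / 2.134e-05 = 5.725e-05 m.

value=5.725e-05 m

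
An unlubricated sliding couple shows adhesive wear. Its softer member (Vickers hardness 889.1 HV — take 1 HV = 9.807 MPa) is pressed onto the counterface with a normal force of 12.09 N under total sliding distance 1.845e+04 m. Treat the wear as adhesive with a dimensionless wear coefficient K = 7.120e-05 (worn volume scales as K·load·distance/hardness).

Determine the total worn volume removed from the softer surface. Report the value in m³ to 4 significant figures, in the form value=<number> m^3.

value=1.821e-09 m^3

Every step carries full precision. Printed values are rounded — one final rounding, at four significant figures.
Convert: Hardness H = 889.1 HV × 9.807 MPa/HV = 8719 MPa = 8.719e+09 Pa.
Expressed in SI base units: W = 12.09 N, H = 8.719e+09 Pa, K = 7.120e-05.
Wear volume V = K·W·L/H = 7.120e-05 · 12.09 · 1.845e+04 / 8.719e+09 = 1.821e-09 m³.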